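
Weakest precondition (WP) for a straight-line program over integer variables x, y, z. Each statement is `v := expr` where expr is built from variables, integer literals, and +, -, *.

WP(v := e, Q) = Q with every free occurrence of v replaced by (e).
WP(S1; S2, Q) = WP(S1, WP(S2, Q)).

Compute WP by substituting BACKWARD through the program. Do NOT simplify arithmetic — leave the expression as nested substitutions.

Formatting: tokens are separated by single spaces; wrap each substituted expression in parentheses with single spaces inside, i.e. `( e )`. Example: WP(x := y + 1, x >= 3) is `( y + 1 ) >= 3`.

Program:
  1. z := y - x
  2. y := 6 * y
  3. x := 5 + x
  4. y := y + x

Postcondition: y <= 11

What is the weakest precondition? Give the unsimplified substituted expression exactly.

Answer: ( ( 6 * y ) + ( 5 + x ) ) <= 11

Derivation:
post: y <= 11
stmt 4: y := y + x  -- replace 1 occurrence(s) of y with (y + x)
  => ( y + x ) <= 11
stmt 3: x := 5 + x  -- replace 1 occurrence(s) of x with (5 + x)
  => ( y + ( 5 + x ) ) <= 11
stmt 2: y := 6 * y  -- replace 1 occurrence(s) of y with (6 * y)
  => ( ( 6 * y ) + ( 5 + x ) ) <= 11
stmt 1: z := y - x  -- replace 0 occurrence(s) of z with (y - x)
  => ( ( 6 * y ) + ( 5 + x ) ) <= 11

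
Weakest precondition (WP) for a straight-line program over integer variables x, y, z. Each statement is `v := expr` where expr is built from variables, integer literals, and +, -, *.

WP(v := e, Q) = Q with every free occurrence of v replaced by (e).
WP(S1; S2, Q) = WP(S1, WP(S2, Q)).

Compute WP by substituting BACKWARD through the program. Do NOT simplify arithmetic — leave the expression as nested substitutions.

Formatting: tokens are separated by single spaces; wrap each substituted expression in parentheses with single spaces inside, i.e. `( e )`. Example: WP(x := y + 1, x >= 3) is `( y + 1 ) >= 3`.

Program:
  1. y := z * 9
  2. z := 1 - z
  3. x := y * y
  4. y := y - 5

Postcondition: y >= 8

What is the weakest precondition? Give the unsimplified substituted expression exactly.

post: y >= 8
stmt 4: y := y - 5  -- replace 1 occurrence(s) of y with (y - 5)
  => ( y - 5 ) >= 8
stmt 3: x := y * y  -- replace 0 occurrence(s) of x with (y * y)
  => ( y - 5 ) >= 8
stmt 2: z := 1 - z  -- replace 0 occurrence(s) of z with (1 - z)
  => ( y - 5 ) >= 8
stmt 1: y := z * 9  -- replace 1 occurrence(s) of y with (z * 9)
  => ( ( z * 9 ) - 5 ) >= 8

Answer: ( ( z * 9 ) - 5 ) >= 8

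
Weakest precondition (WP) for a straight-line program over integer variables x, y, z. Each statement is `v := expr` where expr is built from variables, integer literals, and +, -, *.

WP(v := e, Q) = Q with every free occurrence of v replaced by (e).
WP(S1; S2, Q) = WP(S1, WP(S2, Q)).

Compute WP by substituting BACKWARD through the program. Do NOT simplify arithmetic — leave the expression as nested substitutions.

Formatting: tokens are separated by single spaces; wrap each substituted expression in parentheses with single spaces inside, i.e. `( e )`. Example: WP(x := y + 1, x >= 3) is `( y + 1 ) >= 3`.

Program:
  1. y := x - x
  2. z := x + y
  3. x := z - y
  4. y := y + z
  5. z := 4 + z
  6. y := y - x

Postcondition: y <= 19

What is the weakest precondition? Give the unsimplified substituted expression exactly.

Answer: ( ( ( x - x ) + ( x + ( x - x ) ) ) - ( ( x + ( x - x ) ) - ( x - x ) ) ) <= 19

Derivation:
post: y <= 19
stmt 6: y := y - x  -- replace 1 occurrence(s) of y with (y - x)
  => ( y - x ) <= 19
stmt 5: z := 4 + z  -- replace 0 occurrence(s) of z with (4 + z)
  => ( y - x ) <= 19
stmt 4: y := y + z  -- replace 1 occurrence(s) of y with (y + z)
  => ( ( y + z ) - x ) <= 19
stmt 3: x := z - y  -- replace 1 occurrence(s) of x with (z - y)
  => ( ( y + z ) - ( z - y ) ) <= 19
stmt 2: z := x + y  -- replace 2 occurrence(s) of z with (x + y)
  => ( ( y + ( x + y ) ) - ( ( x + y ) - y ) ) <= 19
stmt 1: y := x - x  -- replace 4 occurrence(s) of y with (x - x)
  => ( ( ( x - x ) + ( x + ( x - x ) ) ) - ( ( x + ( x - x ) ) - ( x - x ) ) ) <= 19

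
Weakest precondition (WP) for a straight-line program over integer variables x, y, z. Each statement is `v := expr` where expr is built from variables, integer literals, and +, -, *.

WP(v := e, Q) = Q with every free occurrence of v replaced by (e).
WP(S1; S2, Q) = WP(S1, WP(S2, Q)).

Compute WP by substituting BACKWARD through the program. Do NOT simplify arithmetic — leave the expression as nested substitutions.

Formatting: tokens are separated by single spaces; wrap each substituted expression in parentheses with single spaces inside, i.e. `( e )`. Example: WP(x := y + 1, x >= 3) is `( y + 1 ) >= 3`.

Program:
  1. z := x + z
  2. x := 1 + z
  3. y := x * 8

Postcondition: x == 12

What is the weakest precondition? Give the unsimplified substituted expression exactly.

post: x == 12
stmt 3: y := x * 8  -- replace 0 occurrence(s) of y with (x * 8)
  => x == 12
stmt 2: x := 1 + z  -- replace 1 occurrence(s) of x with (1 + z)
  => ( 1 + z ) == 12
stmt 1: z := x + z  -- replace 1 occurrence(s) of z with (x + z)
  => ( 1 + ( x + z ) ) == 12

Answer: ( 1 + ( x + z ) ) == 12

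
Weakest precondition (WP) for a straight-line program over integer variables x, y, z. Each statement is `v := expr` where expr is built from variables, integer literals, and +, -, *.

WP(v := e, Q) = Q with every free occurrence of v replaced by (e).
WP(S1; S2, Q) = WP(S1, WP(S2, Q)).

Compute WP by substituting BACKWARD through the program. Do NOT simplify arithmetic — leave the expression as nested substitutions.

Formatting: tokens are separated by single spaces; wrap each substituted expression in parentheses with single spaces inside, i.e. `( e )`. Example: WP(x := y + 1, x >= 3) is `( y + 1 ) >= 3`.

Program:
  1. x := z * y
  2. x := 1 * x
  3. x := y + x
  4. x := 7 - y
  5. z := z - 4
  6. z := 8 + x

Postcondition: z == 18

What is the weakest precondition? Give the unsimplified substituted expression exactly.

Answer: ( 8 + ( 7 - y ) ) == 18

Derivation:
post: z == 18
stmt 6: z := 8 + x  -- replace 1 occurrence(s) of z with (8 + x)
  => ( 8 + x ) == 18
stmt 5: z := z - 4  -- replace 0 occurrence(s) of z with (z - 4)
  => ( 8 + x ) == 18
stmt 4: x := 7 - y  -- replace 1 occurrence(s) of x with (7 - y)
  => ( 8 + ( 7 - y ) ) == 18
stmt 3: x := y + x  -- replace 0 occurrence(s) of x with (y + x)
  => ( 8 + ( 7 - y ) ) == 18
stmt 2: x := 1 * x  -- replace 0 occurrence(s) of x with (1 * x)
  => ( 8 + ( 7 - y ) ) == 18
stmt 1: x := z * y  -- replace 0 occurrence(s) of x with (z * y)
  => ( 8 + ( 7 - y ) ) == 18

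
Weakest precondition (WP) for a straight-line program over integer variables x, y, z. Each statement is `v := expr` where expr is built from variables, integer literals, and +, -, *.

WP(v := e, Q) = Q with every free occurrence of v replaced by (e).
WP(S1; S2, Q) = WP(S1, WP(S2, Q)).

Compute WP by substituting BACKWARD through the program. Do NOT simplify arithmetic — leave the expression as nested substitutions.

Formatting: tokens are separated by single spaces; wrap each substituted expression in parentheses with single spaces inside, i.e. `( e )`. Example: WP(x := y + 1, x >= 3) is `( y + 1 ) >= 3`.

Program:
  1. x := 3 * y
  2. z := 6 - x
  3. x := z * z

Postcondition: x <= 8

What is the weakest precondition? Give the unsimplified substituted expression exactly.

post: x <= 8
stmt 3: x := z * z  -- replace 1 occurrence(s) of x with (z * z)
  => ( z * z ) <= 8
stmt 2: z := 6 - x  -- replace 2 occurrence(s) of z with (6 - x)
  => ( ( 6 - x ) * ( 6 - x ) ) <= 8
stmt 1: x := 3 * y  -- replace 2 occurrence(s) of x with (3 * y)
  => ( ( 6 - ( 3 * y ) ) * ( 6 - ( 3 * y ) ) ) <= 8

Answer: ( ( 6 - ( 3 * y ) ) * ( 6 - ( 3 * y ) ) ) <= 8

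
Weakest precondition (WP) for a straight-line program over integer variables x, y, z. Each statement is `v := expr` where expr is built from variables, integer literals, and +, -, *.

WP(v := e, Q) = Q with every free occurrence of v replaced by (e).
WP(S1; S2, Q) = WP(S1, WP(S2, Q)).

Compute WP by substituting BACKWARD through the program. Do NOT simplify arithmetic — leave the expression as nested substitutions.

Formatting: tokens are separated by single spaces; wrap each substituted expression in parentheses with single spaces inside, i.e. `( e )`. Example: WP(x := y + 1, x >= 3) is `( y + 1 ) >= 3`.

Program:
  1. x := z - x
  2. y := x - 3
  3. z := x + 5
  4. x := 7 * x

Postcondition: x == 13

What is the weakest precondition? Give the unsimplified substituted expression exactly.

Answer: ( 7 * ( z - x ) ) == 13

Derivation:
post: x == 13
stmt 4: x := 7 * x  -- replace 1 occurrence(s) of x with (7 * x)
  => ( 7 * x ) == 13
stmt 3: z := x + 5  -- replace 0 occurrence(s) of z with (x + 5)
  => ( 7 * x ) == 13
stmt 2: y := x - 3  -- replace 0 occurrence(s) of y with (x - 3)
  => ( 7 * x ) == 13
stmt 1: x := z - x  -- replace 1 occurrence(s) of x with (z - x)
  => ( 7 * ( z - x ) ) == 13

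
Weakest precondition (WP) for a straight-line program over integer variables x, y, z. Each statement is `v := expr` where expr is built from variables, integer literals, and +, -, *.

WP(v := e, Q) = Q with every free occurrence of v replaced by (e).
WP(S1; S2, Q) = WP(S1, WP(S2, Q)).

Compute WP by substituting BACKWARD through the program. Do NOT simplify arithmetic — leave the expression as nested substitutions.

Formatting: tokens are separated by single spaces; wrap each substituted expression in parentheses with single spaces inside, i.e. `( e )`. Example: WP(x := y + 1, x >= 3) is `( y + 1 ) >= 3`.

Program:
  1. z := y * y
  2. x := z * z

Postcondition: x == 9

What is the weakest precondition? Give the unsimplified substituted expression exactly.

Answer: ( ( y * y ) * ( y * y ) ) == 9

Derivation:
post: x == 9
stmt 2: x := z * z  -- replace 1 occurrence(s) of x with (z * z)
  => ( z * z ) == 9
stmt 1: z := y * y  -- replace 2 occurrence(s) of z with (y * y)
  => ( ( y * y ) * ( y * y ) ) == 9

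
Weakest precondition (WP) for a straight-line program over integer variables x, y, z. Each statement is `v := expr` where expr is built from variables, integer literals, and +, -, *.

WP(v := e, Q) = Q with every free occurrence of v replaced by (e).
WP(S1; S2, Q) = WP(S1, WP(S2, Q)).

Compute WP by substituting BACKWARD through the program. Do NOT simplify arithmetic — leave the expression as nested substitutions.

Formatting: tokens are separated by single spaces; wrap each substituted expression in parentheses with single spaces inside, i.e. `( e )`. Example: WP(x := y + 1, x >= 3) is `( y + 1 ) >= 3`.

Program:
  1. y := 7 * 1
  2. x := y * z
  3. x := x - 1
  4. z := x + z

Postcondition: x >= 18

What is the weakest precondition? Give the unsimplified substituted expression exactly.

Answer: ( ( ( 7 * 1 ) * z ) - 1 ) >= 18

Derivation:
post: x >= 18
stmt 4: z := x + z  -- replace 0 occurrence(s) of z with (x + z)
  => x >= 18
stmt 3: x := x - 1  -- replace 1 occurrence(s) of x with (x - 1)
  => ( x - 1 ) >= 18
stmt 2: x := y * z  -- replace 1 occurrence(s) of x with (y * z)
  => ( ( y * z ) - 1 ) >= 18
stmt 1: y := 7 * 1  -- replace 1 occurrence(s) of y with (7 * 1)
  => ( ( ( 7 * 1 ) * z ) - 1 ) >= 18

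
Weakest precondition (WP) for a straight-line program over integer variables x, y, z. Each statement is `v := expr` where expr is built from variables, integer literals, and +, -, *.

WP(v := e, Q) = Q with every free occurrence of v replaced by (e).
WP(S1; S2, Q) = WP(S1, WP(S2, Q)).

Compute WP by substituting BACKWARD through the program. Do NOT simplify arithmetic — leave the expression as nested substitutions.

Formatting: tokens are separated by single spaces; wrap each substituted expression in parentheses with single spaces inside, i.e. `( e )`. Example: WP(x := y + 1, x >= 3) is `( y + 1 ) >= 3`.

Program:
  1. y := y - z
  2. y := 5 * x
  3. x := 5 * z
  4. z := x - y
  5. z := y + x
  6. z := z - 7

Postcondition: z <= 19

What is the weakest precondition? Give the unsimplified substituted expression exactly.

Answer: ( ( ( 5 * x ) + ( 5 * z ) ) - 7 ) <= 19

Derivation:
post: z <= 19
stmt 6: z := z - 7  -- replace 1 occurrence(s) of z with (z - 7)
  => ( z - 7 ) <= 19
stmt 5: z := y + x  -- replace 1 occurrence(s) of z with (y + x)
  => ( ( y + x ) - 7 ) <= 19
stmt 4: z := x - y  -- replace 0 occurrence(s) of z with (x - y)
  => ( ( y + x ) - 7 ) <= 19
stmt 3: x := 5 * z  -- replace 1 occurrence(s) of x with (5 * z)
  => ( ( y + ( 5 * z ) ) - 7 ) <= 19
stmt 2: y := 5 * x  -- replace 1 occurrence(s) of y with (5 * x)
  => ( ( ( 5 * x ) + ( 5 * z ) ) - 7 ) <= 19
stmt 1: y := y - z  -- replace 0 occurrence(s) of y with (y - z)
  => ( ( ( 5 * x ) + ( 5 * z ) ) - 7 ) <= 19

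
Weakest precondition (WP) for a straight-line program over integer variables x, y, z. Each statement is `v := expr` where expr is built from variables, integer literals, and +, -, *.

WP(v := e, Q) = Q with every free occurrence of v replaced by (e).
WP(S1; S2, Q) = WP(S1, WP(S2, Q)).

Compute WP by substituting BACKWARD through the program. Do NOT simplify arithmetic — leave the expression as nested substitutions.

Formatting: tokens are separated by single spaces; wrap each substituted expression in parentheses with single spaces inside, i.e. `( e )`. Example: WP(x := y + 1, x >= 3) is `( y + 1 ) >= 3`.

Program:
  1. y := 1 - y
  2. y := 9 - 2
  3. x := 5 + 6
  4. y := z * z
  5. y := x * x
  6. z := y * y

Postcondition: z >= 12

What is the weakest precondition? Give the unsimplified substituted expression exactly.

post: z >= 12
stmt 6: z := y * y  -- replace 1 occurrence(s) of z with (y * y)
  => ( y * y ) >= 12
stmt 5: y := x * x  -- replace 2 occurrence(s) of y with (x * x)
  => ( ( x * x ) * ( x * x ) ) >= 12
stmt 4: y := z * z  -- replace 0 occurrence(s) of y with (z * z)
  => ( ( x * x ) * ( x * x ) ) >= 12
stmt 3: x := 5 + 6  -- replace 4 occurrence(s) of x with (5 + 6)
  => ( ( ( 5 + 6 ) * ( 5 + 6 ) ) * ( ( 5 + 6 ) * ( 5 + 6 ) ) ) >= 12
stmt 2: y := 9 - 2  -- replace 0 occurrence(s) of y with (9 - 2)
  => ( ( ( 5 + 6 ) * ( 5 + 6 ) ) * ( ( 5 + 6 ) * ( 5 + 6 ) ) ) >= 12
stmt 1: y := 1 - y  -- replace 0 occurrence(s) of y with (1 - y)
  => ( ( ( 5 + 6 ) * ( 5 + 6 ) ) * ( ( 5 + 6 ) * ( 5 + 6 ) ) ) >= 12

Answer: ( ( ( 5 + 6 ) * ( 5 + 6 ) ) * ( ( 5 + 6 ) * ( 5 + 6 ) ) ) >= 12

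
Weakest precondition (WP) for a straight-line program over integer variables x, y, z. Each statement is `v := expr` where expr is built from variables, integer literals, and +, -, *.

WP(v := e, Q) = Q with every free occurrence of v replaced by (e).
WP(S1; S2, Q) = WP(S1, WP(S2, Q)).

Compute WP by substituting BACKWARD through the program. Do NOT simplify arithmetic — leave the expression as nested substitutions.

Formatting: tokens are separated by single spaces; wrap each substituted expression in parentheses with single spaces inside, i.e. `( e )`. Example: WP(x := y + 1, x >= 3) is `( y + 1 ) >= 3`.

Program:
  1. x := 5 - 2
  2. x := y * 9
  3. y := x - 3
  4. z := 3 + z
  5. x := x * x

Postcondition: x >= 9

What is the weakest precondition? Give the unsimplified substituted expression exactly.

Answer: ( ( y * 9 ) * ( y * 9 ) ) >= 9

Derivation:
post: x >= 9
stmt 5: x := x * x  -- replace 1 occurrence(s) of x with (x * x)
  => ( x * x ) >= 9
stmt 4: z := 3 + z  -- replace 0 occurrence(s) of z with (3 + z)
  => ( x * x ) >= 9
stmt 3: y := x - 3  -- replace 0 occurrence(s) of y with (x - 3)
  => ( x * x ) >= 9
stmt 2: x := y * 9  -- replace 2 occurrence(s) of x with (y * 9)
  => ( ( y * 9 ) * ( y * 9 ) ) >= 9
stmt 1: x := 5 - 2  -- replace 0 occurrence(s) of x with (5 - 2)
  => ( ( y * 9 ) * ( y * 9 ) ) >= 9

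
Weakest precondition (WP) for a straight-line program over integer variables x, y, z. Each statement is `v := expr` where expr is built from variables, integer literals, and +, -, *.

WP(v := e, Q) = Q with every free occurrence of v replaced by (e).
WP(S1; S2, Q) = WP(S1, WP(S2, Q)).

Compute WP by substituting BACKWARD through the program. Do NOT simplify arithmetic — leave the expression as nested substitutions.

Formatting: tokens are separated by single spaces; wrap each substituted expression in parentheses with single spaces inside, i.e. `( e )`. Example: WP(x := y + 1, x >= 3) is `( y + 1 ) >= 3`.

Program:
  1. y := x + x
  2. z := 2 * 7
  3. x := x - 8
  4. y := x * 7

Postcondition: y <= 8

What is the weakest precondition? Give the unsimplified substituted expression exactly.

post: y <= 8
stmt 4: y := x * 7  -- replace 1 occurrence(s) of y with (x * 7)
  => ( x * 7 ) <= 8
stmt 3: x := x - 8  -- replace 1 occurrence(s) of x with (x - 8)
  => ( ( x - 8 ) * 7 ) <= 8
stmt 2: z := 2 * 7  -- replace 0 occurrence(s) of z with (2 * 7)
  => ( ( x - 8 ) * 7 ) <= 8
stmt 1: y := x + x  -- replace 0 occurrence(s) of y with (x + x)
  => ( ( x - 8 ) * 7 ) <= 8

Answer: ( ( x - 8 ) * 7 ) <= 8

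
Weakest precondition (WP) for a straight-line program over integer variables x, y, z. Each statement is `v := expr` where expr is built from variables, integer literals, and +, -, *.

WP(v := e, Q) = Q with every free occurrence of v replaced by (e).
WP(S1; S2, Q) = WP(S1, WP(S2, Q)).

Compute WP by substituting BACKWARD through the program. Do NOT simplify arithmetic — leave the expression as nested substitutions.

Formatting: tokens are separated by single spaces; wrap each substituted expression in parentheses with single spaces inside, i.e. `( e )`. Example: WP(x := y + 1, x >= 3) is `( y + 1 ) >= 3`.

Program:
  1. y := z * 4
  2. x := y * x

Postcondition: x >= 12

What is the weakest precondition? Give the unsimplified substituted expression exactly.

Answer: ( ( z * 4 ) * x ) >= 12

Derivation:
post: x >= 12
stmt 2: x := y * x  -- replace 1 occurrence(s) of x with (y * x)
  => ( y * x ) >= 12
stmt 1: y := z * 4  -- replace 1 occurrence(s) of y with (z * 4)
  => ( ( z * 4 ) * x ) >= 12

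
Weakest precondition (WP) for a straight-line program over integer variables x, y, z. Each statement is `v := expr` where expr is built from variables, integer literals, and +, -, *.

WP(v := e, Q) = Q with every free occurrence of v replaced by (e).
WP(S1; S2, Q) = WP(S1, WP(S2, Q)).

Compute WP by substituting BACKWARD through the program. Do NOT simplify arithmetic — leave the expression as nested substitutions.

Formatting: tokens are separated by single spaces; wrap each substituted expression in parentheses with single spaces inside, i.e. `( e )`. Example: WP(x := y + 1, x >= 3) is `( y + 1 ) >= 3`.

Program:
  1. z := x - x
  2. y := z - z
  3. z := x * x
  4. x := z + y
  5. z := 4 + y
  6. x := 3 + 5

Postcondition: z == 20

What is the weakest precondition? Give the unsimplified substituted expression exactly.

post: z == 20
stmt 6: x := 3 + 5  -- replace 0 occurrence(s) of x with (3 + 5)
  => z == 20
stmt 5: z := 4 + y  -- replace 1 occurrence(s) of z with (4 + y)
  => ( 4 + y ) == 20
stmt 4: x := z + y  -- replace 0 occurrence(s) of x with (z + y)
  => ( 4 + y ) == 20
stmt 3: z := x * x  -- replace 0 occurrence(s) of z with (x * x)
  => ( 4 + y ) == 20
stmt 2: y := z - z  -- replace 1 occurrence(s) of y with (z - z)
  => ( 4 + ( z - z ) ) == 20
stmt 1: z := x - x  -- replace 2 occurrence(s) of z with (x - x)
  => ( 4 + ( ( x - x ) - ( x - x ) ) ) == 20

Answer: ( 4 + ( ( x - x ) - ( x - x ) ) ) == 20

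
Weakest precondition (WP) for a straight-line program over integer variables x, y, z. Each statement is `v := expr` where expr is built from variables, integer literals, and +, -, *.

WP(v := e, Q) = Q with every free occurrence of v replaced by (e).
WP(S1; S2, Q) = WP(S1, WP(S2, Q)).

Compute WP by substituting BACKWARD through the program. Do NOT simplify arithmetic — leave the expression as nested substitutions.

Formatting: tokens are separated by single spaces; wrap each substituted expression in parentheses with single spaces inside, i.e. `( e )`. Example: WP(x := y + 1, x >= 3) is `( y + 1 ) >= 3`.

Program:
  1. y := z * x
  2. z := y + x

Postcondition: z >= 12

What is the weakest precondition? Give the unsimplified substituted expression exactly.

Answer: ( ( z * x ) + x ) >= 12

Derivation:
post: z >= 12
stmt 2: z := y + x  -- replace 1 occurrence(s) of z with (y + x)
  => ( y + x ) >= 12
stmt 1: y := z * x  -- replace 1 occurrence(s) of y with (z * x)
  => ( ( z * x ) + x ) >= 12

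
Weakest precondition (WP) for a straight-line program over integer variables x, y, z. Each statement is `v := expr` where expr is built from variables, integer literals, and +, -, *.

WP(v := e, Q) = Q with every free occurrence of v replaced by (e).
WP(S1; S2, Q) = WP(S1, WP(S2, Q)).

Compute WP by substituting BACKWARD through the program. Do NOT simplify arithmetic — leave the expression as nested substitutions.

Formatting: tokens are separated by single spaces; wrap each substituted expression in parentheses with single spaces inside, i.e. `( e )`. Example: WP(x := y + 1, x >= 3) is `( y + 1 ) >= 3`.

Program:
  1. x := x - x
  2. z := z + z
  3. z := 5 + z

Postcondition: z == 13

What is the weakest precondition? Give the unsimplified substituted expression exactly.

post: z == 13
stmt 3: z := 5 + z  -- replace 1 occurrence(s) of z with (5 + z)
  => ( 5 + z ) == 13
stmt 2: z := z + z  -- replace 1 occurrence(s) of z with (z + z)
  => ( 5 + ( z + z ) ) == 13
stmt 1: x := x - x  -- replace 0 occurrence(s) of x with (x - x)
  => ( 5 + ( z + z ) ) == 13

Answer: ( 5 + ( z + z ) ) == 13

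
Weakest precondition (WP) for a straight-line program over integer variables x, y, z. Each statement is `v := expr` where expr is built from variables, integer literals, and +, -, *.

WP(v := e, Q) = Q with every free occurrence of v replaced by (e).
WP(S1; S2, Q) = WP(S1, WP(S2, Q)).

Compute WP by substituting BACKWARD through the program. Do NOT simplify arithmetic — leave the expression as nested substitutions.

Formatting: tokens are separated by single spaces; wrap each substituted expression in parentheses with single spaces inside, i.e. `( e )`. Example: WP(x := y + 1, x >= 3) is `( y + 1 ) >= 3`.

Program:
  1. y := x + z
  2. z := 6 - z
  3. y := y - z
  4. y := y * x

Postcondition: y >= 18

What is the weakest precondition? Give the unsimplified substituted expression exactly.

post: y >= 18
stmt 4: y := y * x  -- replace 1 occurrence(s) of y with (y * x)
  => ( y * x ) >= 18
stmt 3: y := y - z  -- replace 1 occurrence(s) of y with (y - z)
  => ( ( y - z ) * x ) >= 18
stmt 2: z := 6 - z  -- replace 1 occurrence(s) of z with (6 - z)
  => ( ( y - ( 6 - z ) ) * x ) >= 18
stmt 1: y := x + z  -- replace 1 occurrence(s) of y with (x + z)
  => ( ( ( x + z ) - ( 6 - z ) ) * x ) >= 18

Answer: ( ( ( x + z ) - ( 6 - z ) ) * x ) >= 18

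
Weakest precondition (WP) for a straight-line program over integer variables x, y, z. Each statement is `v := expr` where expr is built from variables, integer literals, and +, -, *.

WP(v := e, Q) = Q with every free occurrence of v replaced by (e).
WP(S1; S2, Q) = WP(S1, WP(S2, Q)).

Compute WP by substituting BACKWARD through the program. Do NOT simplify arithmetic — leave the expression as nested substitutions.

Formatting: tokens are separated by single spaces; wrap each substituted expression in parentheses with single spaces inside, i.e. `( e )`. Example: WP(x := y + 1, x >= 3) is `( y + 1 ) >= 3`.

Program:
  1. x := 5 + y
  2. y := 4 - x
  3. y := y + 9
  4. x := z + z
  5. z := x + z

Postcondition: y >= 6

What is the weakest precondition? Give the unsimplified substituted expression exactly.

Answer: ( ( 4 - ( 5 + y ) ) + 9 ) >= 6

Derivation:
post: y >= 6
stmt 5: z := x + z  -- replace 0 occurrence(s) of z with (x + z)
  => y >= 6
stmt 4: x := z + z  -- replace 0 occurrence(s) of x with (z + z)
  => y >= 6
stmt 3: y := y + 9  -- replace 1 occurrence(s) of y with (y + 9)
  => ( y + 9 ) >= 6
stmt 2: y := 4 - x  -- replace 1 occurrence(s) of y with (4 - x)
  => ( ( 4 - x ) + 9 ) >= 6
stmt 1: x := 5 + y  -- replace 1 occurrence(s) of x with (5 + y)
  => ( ( 4 - ( 5 + y ) ) + 9 ) >= 6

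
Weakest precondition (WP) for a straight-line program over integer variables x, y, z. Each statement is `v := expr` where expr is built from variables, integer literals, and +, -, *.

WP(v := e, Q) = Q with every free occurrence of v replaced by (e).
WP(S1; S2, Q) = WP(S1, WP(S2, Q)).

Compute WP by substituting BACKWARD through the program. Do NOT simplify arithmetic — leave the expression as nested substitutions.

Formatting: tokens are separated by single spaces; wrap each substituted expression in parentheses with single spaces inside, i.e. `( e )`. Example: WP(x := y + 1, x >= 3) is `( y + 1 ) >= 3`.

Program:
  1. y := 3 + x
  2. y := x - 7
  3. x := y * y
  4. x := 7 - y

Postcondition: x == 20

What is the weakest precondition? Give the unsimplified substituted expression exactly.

Answer: ( 7 - ( x - 7 ) ) == 20

Derivation:
post: x == 20
stmt 4: x := 7 - y  -- replace 1 occurrence(s) of x with (7 - y)
  => ( 7 - y ) == 20
stmt 3: x := y * y  -- replace 0 occurrence(s) of x with (y * y)
  => ( 7 - y ) == 20
stmt 2: y := x - 7  -- replace 1 occurrence(s) of y with (x - 7)
  => ( 7 - ( x - 7 ) ) == 20
stmt 1: y := 3 + x  -- replace 0 occurrence(s) of y with (3 + x)
  => ( 7 - ( x - 7 ) ) == 20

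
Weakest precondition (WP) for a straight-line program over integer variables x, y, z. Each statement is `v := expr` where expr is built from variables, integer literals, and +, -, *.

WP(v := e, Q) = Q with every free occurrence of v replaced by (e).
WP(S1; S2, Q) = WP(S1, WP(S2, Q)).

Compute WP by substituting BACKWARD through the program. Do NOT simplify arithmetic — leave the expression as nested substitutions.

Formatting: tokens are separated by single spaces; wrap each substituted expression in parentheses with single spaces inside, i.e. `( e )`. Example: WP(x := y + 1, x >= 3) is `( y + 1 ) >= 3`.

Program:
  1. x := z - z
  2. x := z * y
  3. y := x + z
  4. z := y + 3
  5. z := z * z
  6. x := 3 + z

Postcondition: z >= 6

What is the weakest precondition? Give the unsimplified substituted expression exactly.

post: z >= 6
stmt 6: x := 3 + z  -- replace 0 occurrence(s) of x with (3 + z)
  => z >= 6
stmt 5: z := z * z  -- replace 1 occurrence(s) of z with (z * z)
  => ( z * z ) >= 6
stmt 4: z := y + 3  -- replace 2 occurrence(s) of z with (y + 3)
  => ( ( y + 3 ) * ( y + 3 ) ) >= 6
stmt 3: y := x + z  -- replace 2 occurrence(s) of y with (x + z)
  => ( ( ( x + z ) + 3 ) * ( ( x + z ) + 3 ) ) >= 6
stmt 2: x := z * y  -- replace 2 occurrence(s) of x with (z * y)
  => ( ( ( ( z * y ) + z ) + 3 ) * ( ( ( z * y ) + z ) + 3 ) ) >= 6
stmt 1: x := z - z  -- replace 0 occurrence(s) of x with (z - z)
  => ( ( ( ( z * y ) + z ) + 3 ) * ( ( ( z * y ) + z ) + 3 ) ) >= 6

Answer: ( ( ( ( z * y ) + z ) + 3 ) * ( ( ( z * y ) + z ) + 3 ) ) >= 6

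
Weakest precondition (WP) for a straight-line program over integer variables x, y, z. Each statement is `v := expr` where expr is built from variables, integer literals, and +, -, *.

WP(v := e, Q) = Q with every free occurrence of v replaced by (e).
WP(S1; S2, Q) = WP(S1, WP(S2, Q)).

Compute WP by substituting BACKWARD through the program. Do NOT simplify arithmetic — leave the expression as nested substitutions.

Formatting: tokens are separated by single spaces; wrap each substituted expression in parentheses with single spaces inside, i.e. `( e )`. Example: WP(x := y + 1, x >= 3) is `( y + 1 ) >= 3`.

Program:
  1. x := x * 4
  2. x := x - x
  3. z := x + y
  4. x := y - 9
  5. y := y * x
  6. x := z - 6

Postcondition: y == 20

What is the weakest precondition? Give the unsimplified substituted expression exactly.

Answer: ( y * ( y - 9 ) ) == 20

Derivation:
post: y == 20
stmt 6: x := z - 6  -- replace 0 occurrence(s) of x with (z - 6)
  => y == 20
stmt 5: y := y * x  -- replace 1 occurrence(s) of y with (y * x)
  => ( y * x ) == 20
stmt 4: x := y - 9  -- replace 1 occurrence(s) of x with (y - 9)
  => ( y * ( y - 9 ) ) == 20
stmt 3: z := x + y  -- replace 0 occurrence(s) of z with (x + y)
  => ( y * ( y - 9 ) ) == 20
stmt 2: x := x - x  -- replace 0 occurrence(s) of x with (x - x)
  => ( y * ( y - 9 ) ) == 20
stmt 1: x := x * 4  -- replace 0 occurrence(s) of x with (x * 4)
  => ( y * ( y - 9 ) ) == 20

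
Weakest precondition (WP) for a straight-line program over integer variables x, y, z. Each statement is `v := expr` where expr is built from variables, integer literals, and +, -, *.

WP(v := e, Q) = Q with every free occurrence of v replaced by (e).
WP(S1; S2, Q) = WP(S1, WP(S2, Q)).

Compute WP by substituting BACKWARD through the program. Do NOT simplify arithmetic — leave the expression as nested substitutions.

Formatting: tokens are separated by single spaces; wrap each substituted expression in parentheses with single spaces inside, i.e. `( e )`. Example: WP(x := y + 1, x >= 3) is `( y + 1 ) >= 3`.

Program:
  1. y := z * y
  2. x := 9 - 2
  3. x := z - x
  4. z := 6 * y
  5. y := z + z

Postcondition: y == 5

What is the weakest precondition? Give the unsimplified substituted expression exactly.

Answer: ( ( 6 * ( z * y ) ) + ( 6 * ( z * y ) ) ) == 5

Derivation:
post: y == 5
stmt 5: y := z + z  -- replace 1 occurrence(s) of y with (z + z)
  => ( z + z ) == 5
stmt 4: z := 6 * y  -- replace 2 occurrence(s) of z with (6 * y)
  => ( ( 6 * y ) + ( 6 * y ) ) == 5
stmt 3: x := z - x  -- replace 0 occurrence(s) of x with (z - x)
  => ( ( 6 * y ) + ( 6 * y ) ) == 5
stmt 2: x := 9 - 2  -- replace 0 occurrence(s) of x with (9 - 2)
  => ( ( 6 * y ) + ( 6 * y ) ) == 5
stmt 1: y := z * y  -- replace 2 occurrence(s) of y with (z * y)
  => ( ( 6 * ( z * y ) ) + ( 6 * ( z * y ) ) ) == 5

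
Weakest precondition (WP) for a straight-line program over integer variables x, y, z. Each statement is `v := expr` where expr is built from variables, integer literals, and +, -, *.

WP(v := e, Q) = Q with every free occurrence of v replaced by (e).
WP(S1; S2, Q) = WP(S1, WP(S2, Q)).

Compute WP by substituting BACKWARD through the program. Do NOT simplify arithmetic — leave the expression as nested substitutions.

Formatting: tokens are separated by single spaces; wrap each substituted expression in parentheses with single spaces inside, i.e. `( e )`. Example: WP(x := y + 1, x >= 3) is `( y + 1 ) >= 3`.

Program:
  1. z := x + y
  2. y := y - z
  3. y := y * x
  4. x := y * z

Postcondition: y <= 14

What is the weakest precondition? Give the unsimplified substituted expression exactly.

Answer: ( ( y - ( x + y ) ) * x ) <= 14

Derivation:
post: y <= 14
stmt 4: x := y * z  -- replace 0 occurrence(s) of x with (y * z)
  => y <= 14
stmt 3: y := y * x  -- replace 1 occurrence(s) of y with (y * x)
  => ( y * x ) <= 14
stmt 2: y := y - z  -- replace 1 occurrence(s) of y with (y - z)
  => ( ( y - z ) * x ) <= 14
stmt 1: z := x + y  -- replace 1 occurrence(s) of z with (x + y)
  => ( ( y - ( x + y ) ) * x ) <= 14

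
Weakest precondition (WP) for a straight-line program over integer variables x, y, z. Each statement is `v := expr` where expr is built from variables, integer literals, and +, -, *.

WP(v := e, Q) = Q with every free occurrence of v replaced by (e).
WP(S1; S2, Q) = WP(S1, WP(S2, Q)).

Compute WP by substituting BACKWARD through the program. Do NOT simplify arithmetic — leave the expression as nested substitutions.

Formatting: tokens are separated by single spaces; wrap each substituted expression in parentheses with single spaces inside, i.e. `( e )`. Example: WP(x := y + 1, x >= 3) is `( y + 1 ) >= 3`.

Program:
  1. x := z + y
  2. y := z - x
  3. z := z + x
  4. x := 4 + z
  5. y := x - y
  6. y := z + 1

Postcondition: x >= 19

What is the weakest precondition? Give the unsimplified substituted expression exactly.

Answer: ( 4 + ( z + ( z + y ) ) ) >= 19

Derivation:
post: x >= 19
stmt 6: y := z + 1  -- replace 0 occurrence(s) of y with (z + 1)
  => x >= 19
stmt 5: y := x - y  -- replace 0 occurrence(s) of y with (x - y)
  => x >= 19
stmt 4: x := 4 + z  -- replace 1 occurrence(s) of x with (4 + z)
  => ( 4 + z ) >= 19
stmt 3: z := z + x  -- replace 1 occurrence(s) of z with (z + x)
  => ( 4 + ( z + x ) ) >= 19
stmt 2: y := z - x  -- replace 0 occurrence(s) of y with (z - x)
  => ( 4 + ( z + x ) ) >= 19
stmt 1: x := z + y  -- replace 1 occurrence(s) of x with (z + y)
  => ( 4 + ( z + ( z + y ) ) ) >= 19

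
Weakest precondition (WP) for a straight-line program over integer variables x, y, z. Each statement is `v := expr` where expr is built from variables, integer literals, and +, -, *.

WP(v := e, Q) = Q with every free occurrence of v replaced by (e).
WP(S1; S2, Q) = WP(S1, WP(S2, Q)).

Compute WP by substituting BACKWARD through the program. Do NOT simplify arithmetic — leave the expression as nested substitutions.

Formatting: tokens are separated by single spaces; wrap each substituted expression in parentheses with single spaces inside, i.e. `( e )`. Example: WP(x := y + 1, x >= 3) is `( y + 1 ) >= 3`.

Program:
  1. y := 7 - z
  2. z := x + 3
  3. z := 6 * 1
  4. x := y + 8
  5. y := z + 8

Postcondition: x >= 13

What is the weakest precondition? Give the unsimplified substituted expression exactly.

Answer: ( ( 7 - z ) + 8 ) >= 13

Derivation:
post: x >= 13
stmt 5: y := z + 8  -- replace 0 occurrence(s) of y with (z + 8)
  => x >= 13
stmt 4: x := y + 8  -- replace 1 occurrence(s) of x with (y + 8)
  => ( y + 8 ) >= 13
stmt 3: z := 6 * 1  -- replace 0 occurrence(s) of z with (6 * 1)
  => ( y + 8 ) >= 13
stmt 2: z := x + 3  -- replace 0 occurrence(s) of z with (x + 3)
  => ( y + 8 ) >= 13
stmt 1: y := 7 - z  -- replace 1 occurrence(s) of y with (7 - z)
  => ( ( 7 - z ) + 8 ) >= 13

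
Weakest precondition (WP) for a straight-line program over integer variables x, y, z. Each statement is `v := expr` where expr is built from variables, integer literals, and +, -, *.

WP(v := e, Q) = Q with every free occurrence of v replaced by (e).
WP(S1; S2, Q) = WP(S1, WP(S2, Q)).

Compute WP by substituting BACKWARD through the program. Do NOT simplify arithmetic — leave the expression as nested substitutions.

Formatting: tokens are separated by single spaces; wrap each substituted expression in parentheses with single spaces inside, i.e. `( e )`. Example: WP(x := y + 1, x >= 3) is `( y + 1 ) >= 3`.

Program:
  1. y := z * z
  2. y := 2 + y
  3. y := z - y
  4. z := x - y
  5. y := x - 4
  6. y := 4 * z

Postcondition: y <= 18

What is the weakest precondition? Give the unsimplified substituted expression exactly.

Answer: ( 4 * ( x - ( z - ( 2 + ( z * z ) ) ) ) ) <= 18

Derivation:
post: y <= 18
stmt 6: y := 4 * z  -- replace 1 occurrence(s) of y with (4 * z)
  => ( 4 * z ) <= 18
stmt 5: y := x - 4  -- replace 0 occurrence(s) of y with (x - 4)
  => ( 4 * z ) <= 18
stmt 4: z := x - y  -- replace 1 occurrence(s) of z with (x - y)
  => ( 4 * ( x - y ) ) <= 18
stmt 3: y := z - y  -- replace 1 occurrence(s) of y with (z - y)
  => ( 4 * ( x - ( z - y ) ) ) <= 18
stmt 2: y := 2 + y  -- replace 1 occurrence(s) of y with (2 + y)
  => ( 4 * ( x - ( z - ( 2 + y ) ) ) ) <= 18
stmt 1: y := z * z  -- replace 1 occurrence(s) of y with (z * z)
  => ( 4 * ( x - ( z - ( 2 + ( z * z ) ) ) ) ) <= 18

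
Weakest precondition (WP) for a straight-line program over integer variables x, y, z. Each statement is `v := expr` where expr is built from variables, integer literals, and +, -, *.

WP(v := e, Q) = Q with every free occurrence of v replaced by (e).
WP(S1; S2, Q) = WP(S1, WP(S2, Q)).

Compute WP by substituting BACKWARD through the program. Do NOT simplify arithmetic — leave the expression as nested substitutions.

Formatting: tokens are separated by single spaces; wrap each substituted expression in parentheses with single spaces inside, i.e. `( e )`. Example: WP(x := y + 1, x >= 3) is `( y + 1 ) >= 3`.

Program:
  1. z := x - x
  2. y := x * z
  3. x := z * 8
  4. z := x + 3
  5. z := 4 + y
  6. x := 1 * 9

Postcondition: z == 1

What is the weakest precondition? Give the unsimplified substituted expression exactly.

Answer: ( 4 + ( x * ( x - x ) ) ) == 1

Derivation:
post: z == 1
stmt 6: x := 1 * 9  -- replace 0 occurrence(s) of x with (1 * 9)
  => z == 1
stmt 5: z := 4 + y  -- replace 1 occurrence(s) of z with (4 + y)
  => ( 4 + y ) == 1
stmt 4: z := x + 3  -- replace 0 occurrence(s) of z with (x + 3)
  => ( 4 + y ) == 1
stmt 3: x := z * 8  -- replace 0 occurrence(s) of x with (z * 8)
  => ( 4 + y ) == 1
stmt 2: y := x * z  -- replace 1 occurrence(s) of y with (x * z)
  => ( 4 + ( x * z ) ) == 1
stmt 1: z := x - x  -- replace 1 occurrence(s) of z with (x - x)
  => ( 4 + ( x * ( x - x ) ) ) == 1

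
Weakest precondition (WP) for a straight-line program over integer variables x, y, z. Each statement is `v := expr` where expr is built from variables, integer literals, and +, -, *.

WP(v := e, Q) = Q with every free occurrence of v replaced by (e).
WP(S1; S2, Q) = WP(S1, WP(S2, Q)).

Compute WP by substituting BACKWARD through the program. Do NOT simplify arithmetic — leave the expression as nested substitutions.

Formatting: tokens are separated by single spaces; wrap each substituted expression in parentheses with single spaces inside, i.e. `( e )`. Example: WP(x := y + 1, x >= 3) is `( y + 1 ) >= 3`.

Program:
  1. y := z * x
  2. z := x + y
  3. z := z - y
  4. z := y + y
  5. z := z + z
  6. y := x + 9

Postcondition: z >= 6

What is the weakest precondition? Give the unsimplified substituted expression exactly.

Answer: ( ( ( z * x ) + ( z * x ) ) + ( ( z * x ) + ( z * x ) ) ) >= 6

Derivation:
post: z >= 6
stmt 6: y := x + 9  -- replace 0 occurrence(s) of y with (x + 9)
  => z >= 6
stmt 5: z := z + z  -- replace 1 occurrence(s) of z with (z + z)
  => ( z + z ) >= 6
stmt 4: z := y + y  -- replace 2 occurrence(s) of z with (y + y)
  => ( ( y + y ) + ( y + y ) ) >= 6
stmt 3: z := z - y  -- replace 0 occurrence(s) of z with (z - y)
  => ( ( y + y ) + ( y + y ) ) >= 6
stmt 2: z := x + y  -- replace 0 occurrence(s) of z with (x + y)
  => ( ( y + y ) + ( y + y ) ) >= 6
stmt 1: y := z * x  -- replace 4 occurrence(s) of y with (z * x)
  => ( ( ( z * x ) + ( z * x ) ) + ( ( z * x ) + ( z * x ) ) ) >= 6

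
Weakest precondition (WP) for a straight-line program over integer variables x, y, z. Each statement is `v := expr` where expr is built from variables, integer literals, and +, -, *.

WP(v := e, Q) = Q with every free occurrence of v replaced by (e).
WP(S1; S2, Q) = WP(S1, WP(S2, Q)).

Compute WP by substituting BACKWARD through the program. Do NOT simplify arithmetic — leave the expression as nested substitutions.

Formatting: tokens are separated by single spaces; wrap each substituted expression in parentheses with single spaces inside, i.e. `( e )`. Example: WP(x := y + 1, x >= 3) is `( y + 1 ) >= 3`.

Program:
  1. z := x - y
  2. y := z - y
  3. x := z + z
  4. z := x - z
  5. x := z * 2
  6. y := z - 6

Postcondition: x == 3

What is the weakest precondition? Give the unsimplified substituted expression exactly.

post: x == 3
stmt 6: y := z - 6  -- replace 0 occurrence(s) of y with (z - 6)
  => x == 3
stmt 5: x := z * 2  -- replace 1 occurrence(s) of x with (z * 2)
  => ( z * 2 ) == 3
stmt 4: z := x - z  -- replace 1 occurrence(s) of z with (x - z)
  => ( ( x - z ) * 2 ) == 3
stmt 3: x := z + z  -- replace 1 occurrence(s) of x with (z + z)
  => ( ( ( z + z ) - z ) * 2 ) == 3
stmt 2: y := z - y  -- replace 0 occurrence(s) of y with (z - y)
  => ( ( ( z + z ) - z ) * 2 ) == 3
stmt 1: z := x - y  -- replace 3 occurrence(s) of z with (x - y)
  => ( ( ( ( x - y ) + ( x - y ) ) - ( x - y ) ) * 2 ) == 3

Answer: ( ( ( ( x - y ) + ( x - y ) ) - ( x - y ) ) * 2 ) == 3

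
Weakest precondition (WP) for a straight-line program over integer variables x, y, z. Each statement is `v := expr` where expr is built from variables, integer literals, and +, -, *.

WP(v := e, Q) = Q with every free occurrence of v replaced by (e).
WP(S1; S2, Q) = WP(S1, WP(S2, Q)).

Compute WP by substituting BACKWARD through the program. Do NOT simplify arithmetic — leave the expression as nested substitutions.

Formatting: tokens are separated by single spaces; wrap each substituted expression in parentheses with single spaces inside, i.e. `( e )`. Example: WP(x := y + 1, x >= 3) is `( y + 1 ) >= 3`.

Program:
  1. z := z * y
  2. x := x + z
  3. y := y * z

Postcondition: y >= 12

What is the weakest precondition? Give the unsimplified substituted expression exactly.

post: y >= 12
stmt 3: y := y * z  -- replace 1 occurrence(s) of y with (y * z)
  => ( y * z ) >= 12
stmt 2: x := x + z  -- replace 0 occurrence(s) of x with (x + z)
  => ( y * z ) >= 12
stmt 1: z := z * y  -- replace 1 occurrence(s) of z with (z * y)
  => ( y * ( z * y ) ) >= 12

Answer: ( y * ( z * y ) ) >= 12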